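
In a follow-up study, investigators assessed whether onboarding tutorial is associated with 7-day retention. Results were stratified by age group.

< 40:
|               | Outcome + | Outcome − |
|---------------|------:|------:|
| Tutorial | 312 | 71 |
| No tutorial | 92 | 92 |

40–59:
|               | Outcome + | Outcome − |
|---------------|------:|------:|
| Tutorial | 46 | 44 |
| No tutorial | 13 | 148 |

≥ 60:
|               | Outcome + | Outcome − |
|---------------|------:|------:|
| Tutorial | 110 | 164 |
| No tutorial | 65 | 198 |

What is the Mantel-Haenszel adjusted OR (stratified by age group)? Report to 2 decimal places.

OR_MH = Σ(aᵢdᵢ/nᵢ) / Σ(bᵢcᵢ/nᵢ), where nᵢ is the stratum total.
Stratum 1 (< 40): n = 567; a·d/n = 312·92/567 = 50.6243; b·c/n = 71·92/567 = 11.5203
Stratum 2 (40–59): n = 251; a·d/n = 46·148/251 = 27.1235; b·c/n = 44·13/251 = 2.2789
Stratum 3 (≥ 60): n = 537; a·d/n = 110·198/537 = 40.5587; b·c/n = 164·65/537 = 19.8510
OR_MH = (50.6243 + 27.1235 + 40.5587) / (11.5203 + 2.2789 + 19.8510) = 118.3065 / 33.6502 = 3.51578

3.52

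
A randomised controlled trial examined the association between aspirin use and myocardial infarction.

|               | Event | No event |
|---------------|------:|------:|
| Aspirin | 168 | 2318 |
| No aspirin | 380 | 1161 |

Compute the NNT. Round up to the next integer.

6

Risk in treated group = 168/2486 = 0.06758; risk in control = 380/1541 = 0.24659.
Absolute risk reduction = 0.24659 − 0.06758 = 0.17901
NNT = 1 / ARR = 1 / 0.17901 = 5.586 → round up → 6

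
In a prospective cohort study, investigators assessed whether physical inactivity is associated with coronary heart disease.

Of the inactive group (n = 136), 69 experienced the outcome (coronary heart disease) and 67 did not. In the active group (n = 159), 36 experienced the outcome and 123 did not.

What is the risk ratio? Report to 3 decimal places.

2.241

From the description: a = 69, b = 67, c = 36, d = 123.
Risk in exposed = 69/136 = 0.50735; risk in unexposed = 36/159 = 0.22642.
RR = 0.50735 / 0.22642 = 2.24081
The risk among the exposed is 2.24 times that among the unexposed.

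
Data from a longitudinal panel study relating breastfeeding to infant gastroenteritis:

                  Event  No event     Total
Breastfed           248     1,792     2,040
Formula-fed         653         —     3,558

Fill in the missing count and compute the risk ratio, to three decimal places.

The missing cell is in the unexposed row: 3558 − 653 = 2905.
So a = 248, b = 1792, c = 653, d = 2905.
RR = [a/(a+b)] / [c/(c+d)] = (248/2040) / (653/3558) = 0.12157/0.18353 = 0.66239

0.662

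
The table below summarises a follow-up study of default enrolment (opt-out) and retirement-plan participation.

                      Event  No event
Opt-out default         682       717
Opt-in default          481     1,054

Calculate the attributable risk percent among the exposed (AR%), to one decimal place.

35.7

Cells: a = 682, b = 717, c = 481, d = 1054.
Risk in exposed = 682/1399 = 0.48749; risk in unexposed = 481/1535 = 0.31336.
RR = 0.48749/0.31336 = 1.55571
AR% = (RR − 1)/RR × 100 = (1.55571 − 1)/1.55571 × 100 = 35.7209%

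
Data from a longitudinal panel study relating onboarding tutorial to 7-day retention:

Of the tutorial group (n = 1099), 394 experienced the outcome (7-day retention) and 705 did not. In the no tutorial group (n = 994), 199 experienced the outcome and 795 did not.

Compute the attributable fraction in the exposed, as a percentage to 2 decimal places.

44.16

From the description: a = 394, b = 705, c = 199, d = 795.
Risk in exposed = 394/1099 = 0.35851; risk in unexposed = 199/994 = 0.20020.
RR = 0.35851/0.20020 = 1.79074
AR% = (RR − 1)/RR × 100 = (1.79074 − 1)/1.79074 × 100 = 44.1571%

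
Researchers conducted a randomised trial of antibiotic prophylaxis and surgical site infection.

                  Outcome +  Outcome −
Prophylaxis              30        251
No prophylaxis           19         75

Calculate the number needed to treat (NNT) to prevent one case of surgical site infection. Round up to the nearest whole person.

11

Risk in treated group = 30/281 = 0.10676; risk in control = 19/94 = 0.20213.
Absolute risk reduction = 0.20213 − 0.10676 = 0.09537
NNT = 1 / ARR = 1 / 0.09537 = 10.486 → round up → 11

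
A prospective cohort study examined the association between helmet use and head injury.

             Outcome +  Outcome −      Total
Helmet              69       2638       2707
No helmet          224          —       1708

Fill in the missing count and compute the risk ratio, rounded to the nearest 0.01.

0.19

The missing cell is in the unexposed row: 1708 − 224 = 1484.
So a = 69, b = 2638, c = 224, d = 1484.
RR = [a/(a+b)] / [c/(c+d)] = (69/2707) / (224/1708) = 0.02549/0.13115 = 0.19436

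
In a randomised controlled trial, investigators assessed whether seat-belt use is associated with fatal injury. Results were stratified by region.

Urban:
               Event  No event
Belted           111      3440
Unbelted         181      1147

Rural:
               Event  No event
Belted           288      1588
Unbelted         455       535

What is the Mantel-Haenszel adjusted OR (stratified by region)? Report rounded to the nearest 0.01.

0.21

OR_MH = Σ(aᵢdᵢ/nᵢ) / Σ(bᵢcᵢ/nᵢ), where nᵢ is the stratum total.
Stratum 1 (Urban): n = 4879; a·d/n = 111·1147/4879 = 26.0949; b·c/n = 3440·181/4879 = 127.6163
Stratum 2 (Rural): n = 2866; a·d/n = 288·535/2866 = 53.7613; b·c/n = 1588·455/2866 = 252.1075
OR_MH = (26.0949 + 53.7613) / (127.6163 + 252.1075) = 79.8562 / 379.7238 = 0.21030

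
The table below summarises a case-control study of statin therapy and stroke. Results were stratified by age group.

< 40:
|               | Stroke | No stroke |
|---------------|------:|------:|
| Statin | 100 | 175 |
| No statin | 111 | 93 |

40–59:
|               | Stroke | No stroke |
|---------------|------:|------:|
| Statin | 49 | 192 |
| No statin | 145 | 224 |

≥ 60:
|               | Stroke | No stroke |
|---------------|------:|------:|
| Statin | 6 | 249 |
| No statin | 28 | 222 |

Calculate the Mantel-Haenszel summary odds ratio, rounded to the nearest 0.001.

0.400

OR_MH = Σ(aᵢdᵢ/nᵢ) / Σ(bᵢcᵢ/nᵢ), where nᵢ is the stratum total.
Stratum 1 (< 40): n = 479; a·d/n = 100·93/479 = 19.4154; b·c/n = 175·111/479 = 40.5532
Stratum 2 (40–59): n = 610; a·d/n = 49·224/610 = 17.9934; b·c/n = 192·145/610 = 45.6393
Stratum 3 (≥ 60): n = 505; a·d/n = 6·222/505 = 2.6376; b·c/n = 249·28/505 = 13.8059
OR_MH = (19.4154 + 17.9934 + 2.6376) / (40.5532 + 45.6393 + 13.8059) = 40.0465 / 99.9985 = 0.40047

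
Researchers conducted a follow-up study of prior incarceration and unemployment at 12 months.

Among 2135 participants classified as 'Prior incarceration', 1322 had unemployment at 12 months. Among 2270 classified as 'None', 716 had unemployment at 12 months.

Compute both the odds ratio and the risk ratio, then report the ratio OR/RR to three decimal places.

1.798

From the description: a = 1322, b = 813, c = 716, d = 1554.
OR = (1322·1554)/(813·716) = 2054388/582108 = 3.52922
Risk in exposed = 1322/2135 = 0.61920; risk in unexposed = 716/2270 = 0.31542; RR = 1.96312
OR/RR = 3.52922 / 1.96312 = 1.79776
The outcome is not rare, so the OR lies further from 1 than the RR.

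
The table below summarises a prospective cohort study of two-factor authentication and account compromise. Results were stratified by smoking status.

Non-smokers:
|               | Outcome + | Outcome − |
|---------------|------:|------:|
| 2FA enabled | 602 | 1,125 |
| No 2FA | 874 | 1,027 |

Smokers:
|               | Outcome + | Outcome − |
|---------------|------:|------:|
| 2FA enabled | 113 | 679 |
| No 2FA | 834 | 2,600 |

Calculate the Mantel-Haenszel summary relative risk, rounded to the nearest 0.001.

0.712

RR_MH = Σ(aᵢ·n₀ᵢ/nᵢ) / Σ(cᵢ·n₁ᵢ/nᵢ), with n₁ᵢ = aᵢ+bᵢ (exposed), n₀ᵢ = cᵢ+dᵢ (unexposed), nᵢ = n₁ᵢ+n₀ᵢ.
Stratum 1 (Non-smokers): n₁ = 1727, n₀ = 1901, n = 3628; a·n₀/n = 602·1901/3628 = 315.4361; c·n₁/n = 874·1727/3628 = 416.0413
Stratum 2 (Smokers): n₁ = 792, n₀ = 3434, n = 4226; a·n₀/n = 113·3434/4226 = 91.8225; c·n₁/n = 834·792/4226 = 156.3010
RR_MH = (315.4361 + 91.8225) / (416.0413 + 156.3010) = 407.2586 / 572.3423 = 0.71156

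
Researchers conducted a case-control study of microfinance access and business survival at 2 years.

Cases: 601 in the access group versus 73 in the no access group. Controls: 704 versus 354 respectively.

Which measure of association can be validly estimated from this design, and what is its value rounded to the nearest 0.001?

4.140

From the description: a = 601, b = 704, c = 73, d = 354.
This is a case-control study: participants were sampled on outcome status, so risks in the source population cannot be estimated directly — relative risk is not valid here. The odds ratio is the appropriate measure.
OR = (a·d)/(b·c) = (601 × 354) / (704 × 73) = 212754 / 51392 = 4.13983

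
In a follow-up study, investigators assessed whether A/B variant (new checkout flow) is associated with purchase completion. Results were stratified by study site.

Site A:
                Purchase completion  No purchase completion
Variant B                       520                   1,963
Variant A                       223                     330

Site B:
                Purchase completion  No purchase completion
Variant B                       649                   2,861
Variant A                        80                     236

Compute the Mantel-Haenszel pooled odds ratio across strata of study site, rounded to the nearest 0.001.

0.473

OR_MH = Σ(aᵢdᵢ/nᵢ) / Σ(bᵢcᵢ/nᵢ), where nᵢ is the stratum total.
Stratum 1 (Site A): n = 3036; a·d/n = 520·330/3036 = 56.5217; b·c/n = 1963·223/3036 = 144.1861
Stratum 2 (Site B): n = 3826; a·d/n = 649·236/3826 = 40.0324; b·c/n = 2861·80/3826 = 59.8223
OR_MH = (56.5217 + 40.0324) / (144.1861 + 59.8223) = 96.5541 / 204.0084 = 0.47329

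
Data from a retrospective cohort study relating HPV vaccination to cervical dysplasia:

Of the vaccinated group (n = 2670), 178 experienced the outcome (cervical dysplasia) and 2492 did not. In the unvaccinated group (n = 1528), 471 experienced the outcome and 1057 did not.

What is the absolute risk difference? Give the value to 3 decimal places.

-0.242

From the description: a = 178, b = 2492, c = 471, d = 1057.
Risk in exposed = 178/2670 = 0.066667; risk in unexposed = 471/1528 = 0.308246.
Risk difference = 0.066667 − 0.308246 = -0.241579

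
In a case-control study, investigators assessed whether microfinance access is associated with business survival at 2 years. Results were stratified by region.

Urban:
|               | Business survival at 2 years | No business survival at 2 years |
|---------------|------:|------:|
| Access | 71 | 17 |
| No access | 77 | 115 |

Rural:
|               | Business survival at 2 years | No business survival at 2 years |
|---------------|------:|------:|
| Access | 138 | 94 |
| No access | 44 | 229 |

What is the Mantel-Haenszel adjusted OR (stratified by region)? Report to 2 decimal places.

7.13

OR_MH = Σ(aᵢdᵢ/nᵢ) / Σ(bᵢcᵢ/nᵢ), where nᵢ is the stratum total.
Stratum 1 (Urban): n = 280; a·d/n = 71·115/280 = 29.1607; b·c/n = 17·77/280 = 4.6750
Stratum 2 (Rural): n = 505; a·d/n = 138·229/505 = 62.5782; b·c/n = 94·44/505 = 8.1901
OR_MH = (29.1607 + 62.5782) / (4.6750 + 8.1901) = 91.7389 / 12.8651 = 7.13084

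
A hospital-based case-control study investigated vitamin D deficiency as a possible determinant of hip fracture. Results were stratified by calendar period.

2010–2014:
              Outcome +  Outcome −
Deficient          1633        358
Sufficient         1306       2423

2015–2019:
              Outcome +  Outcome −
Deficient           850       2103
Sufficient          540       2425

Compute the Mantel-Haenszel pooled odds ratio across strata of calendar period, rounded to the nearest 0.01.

3.80

OR_MH = Σ(aᵢdᵢ/nᵢ) / Σ(bᵢcᵢ/nᵢ), where nᵢ is the stratum total.
Stratum 1 (2010–2014): n = 5720; a·d/n = 1633·2423/5720 = 691.7411; b·c/n = 358·1306/5720 = 81.7392
Stratum 2 (2015–2019): n = 5918; a·d/n = 850·2425/5918 = 348.3018; b·c/n = 2103·540/5918 = 191.8925
OR_MH = (691.7411 + 348.3018) / (81.7392 + 191.8925) = 1040.0429 / 273.6317 = 3.80089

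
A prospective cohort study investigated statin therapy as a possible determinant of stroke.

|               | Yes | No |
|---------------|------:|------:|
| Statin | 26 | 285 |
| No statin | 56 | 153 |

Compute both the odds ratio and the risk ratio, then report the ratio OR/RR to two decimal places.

0.80

Cells: a = 26, b = 285, c = 56, d = 153.
OR = (26·153)/(285·56) = 3978/15960 = 0.24925
Risk in exposed = 26/311 = 0.08360; risk in unexposed = 56/209 = 0.26794; RR = 0.31201
OR/RR = 0.24925 / 0.31201 = 0.79884
The outcome is not rare, so the OR lies further from 1 than the RR.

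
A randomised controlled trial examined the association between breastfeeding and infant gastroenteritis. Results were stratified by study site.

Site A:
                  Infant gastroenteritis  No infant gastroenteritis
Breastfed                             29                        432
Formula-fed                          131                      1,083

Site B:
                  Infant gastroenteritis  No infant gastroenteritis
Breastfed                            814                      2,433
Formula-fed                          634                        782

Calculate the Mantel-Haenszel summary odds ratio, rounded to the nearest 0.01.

OR_MH = Σ(aᵢdᵢ/nᵢ) / Σ(bᵢcᵢ/nᵢ), where nᵢ is the stratum total.
Stratum 1 (Site A): n = 1675; a·d/n = 29·1083/1675 = 18.7504; b·c/n = 432·131/1675 = 33.7863
Stratum 2 (Site B): n = 4663; a·d/n = 814·782/4663 = 136.5104; b·c/n = 2433·634/4663 = 330.8003
OR_MH = (18.7504 + 136.5104) / (33.7863 + 330.8003) = 155.2608 / 364.5866 = 0.42585

0.43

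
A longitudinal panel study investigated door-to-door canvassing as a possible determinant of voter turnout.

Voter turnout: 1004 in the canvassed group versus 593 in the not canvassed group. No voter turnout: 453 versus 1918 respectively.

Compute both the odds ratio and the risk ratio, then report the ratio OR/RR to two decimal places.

From the description: a = 1004, b = 453, c = 593, d = 1918.
OR = (1004·1918)/(453·593) = 1925672/268629 = 7.16852
Risk in exposed = 1004/1457 = 0.68909; risk in unexposed = 593/2511 = 0.23616; RR = 2.91787
OR/RR = 7.16852 / 2.91787 = 2.45676
The outcome is not rare, so the OR lies further from 1 than the RR.

2.46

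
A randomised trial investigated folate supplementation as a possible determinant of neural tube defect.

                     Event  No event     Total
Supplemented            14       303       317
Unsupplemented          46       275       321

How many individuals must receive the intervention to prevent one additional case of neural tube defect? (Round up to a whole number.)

11

Risk in treated group = 14/317 = 0.04416; risk in control = 46/321 = 0.14330.
Absolute risk reduction = 0.14330 − 0.04416 = 0.09914
NNT = 1 / ARR = 1 / 0.09914 = 10.087 → round up → 11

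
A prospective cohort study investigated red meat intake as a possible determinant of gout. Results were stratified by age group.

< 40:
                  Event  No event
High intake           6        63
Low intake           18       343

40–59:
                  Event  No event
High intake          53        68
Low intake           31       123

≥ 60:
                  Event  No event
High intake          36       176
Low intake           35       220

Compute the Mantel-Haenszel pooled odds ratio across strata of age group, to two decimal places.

1.93

OR_MH = Σ(aᵢdᵢ/nᵢ) / Σ(bᵢcᵢ/nᵢ), where nᵢ is the stratum total.
Stratum 1 (< 40): n = 430; a·d/n = 6·343/430 = 4.7860; b·c/n = 63·18/430 = 2.6372
Stratum 2 (40–59): n = 275; a·d/n = 53·123/275 = 23.7055; b·c/n = 68·31/275 = 7.6655
Stratum 3 (≥ 60): n = 467; a·d/n = 36·220/467 = 16.9593; b·c/n = 176·35/467 = 13.1906
OR_MH = (4.7860 + 23.7055 + 16.9593) / (2.6372 + 7.6655 + 13.1906) = 45.4508 / 23.4932 = 1.93463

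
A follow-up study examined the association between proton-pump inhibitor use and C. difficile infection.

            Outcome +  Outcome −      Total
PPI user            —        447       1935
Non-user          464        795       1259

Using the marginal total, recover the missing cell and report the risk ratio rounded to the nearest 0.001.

The missing cell is in the exposed row: 1935 − 447 = 1488.
So a = 1488, b = 447, c = 464, d = 795.
RR = [a/(a+b)] / [c/(c+d)] = (1488/1935) / (464/1259) = 0.76899/0.36855 = 2.08655

2.087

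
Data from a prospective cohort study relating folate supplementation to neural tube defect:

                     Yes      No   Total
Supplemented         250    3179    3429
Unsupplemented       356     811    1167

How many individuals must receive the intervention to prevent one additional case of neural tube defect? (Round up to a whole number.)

5

Risk in treated group = 250/3429 = 0.07291; risk in control = 356/1167 = 0.30506.
Absolute risk reduction = 0.30506 − 0.07291 = 0.23215
NNT = 1 / ARR = 1 / 0.23215 = 4.308 → round up → 5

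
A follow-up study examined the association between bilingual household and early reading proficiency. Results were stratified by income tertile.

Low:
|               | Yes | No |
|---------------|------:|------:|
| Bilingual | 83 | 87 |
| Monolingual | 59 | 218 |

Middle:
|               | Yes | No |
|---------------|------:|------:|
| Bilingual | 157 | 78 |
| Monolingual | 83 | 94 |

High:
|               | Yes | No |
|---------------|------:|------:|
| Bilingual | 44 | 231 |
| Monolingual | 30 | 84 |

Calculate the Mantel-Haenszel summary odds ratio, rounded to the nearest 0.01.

OR_MH = Σ(aᵢdᵢ/nᵢ) / Σ(bᵢcᵢ/nᵢ), where nᵢ is the stratum total.
Stratum 1 (Low): n = 447; a·d/n = 83·218/447 = 40.4787; b·c/n = 87·59/447 = 11.4832
Stratum 2 (Middle): n = 412; a·d/n = 157·94/412 = 35.8204; b·c/n = 78·83/412 = 15.7136
Stratum 3 (High): n = 389; a·d/n = 44·84/389 = 9.5013; b·c/n = 231·30/389 = 17.8149
OR_MH = (40.4787 + 35.8204 + 9.5013) / (11.4832 + 15.7136 + 17.8149) = 85.8004 / 45.0117 = 1.90618

1.91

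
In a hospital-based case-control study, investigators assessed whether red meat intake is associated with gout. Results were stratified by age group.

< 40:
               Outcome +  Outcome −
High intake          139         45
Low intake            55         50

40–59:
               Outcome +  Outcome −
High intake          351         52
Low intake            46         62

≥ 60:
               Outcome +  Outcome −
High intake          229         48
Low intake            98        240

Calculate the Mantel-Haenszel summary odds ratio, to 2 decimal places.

7.47

OR_MH = Σ(aᵢdᵢ/nᵢ) / Σ(bᵢcᵢ/nᵢ), where nᵢ is the stratum total.
Stratum 1 (< 40): n = 289; a·d/n = 139·50/289 = 24.0484; b·c/n = 45·55/289 = 8.5640
Stratum 2 (40–59): n = 511; a·d/n = 351·62/511 = 42.5871; b·c/n = 52·46/511 = 4.6810
Stratum 3 (≥ 60): n = 615; a·d/n = 229·240/615 = 89.3659; b·c/n = 48·98/615 = 7.6488
OR_MH = (24.0484 + 42.5871 + 89.3659) / (8.5640 + 4.6810 + 7.6488) = 156.0014 / 20.8938 = 7.46639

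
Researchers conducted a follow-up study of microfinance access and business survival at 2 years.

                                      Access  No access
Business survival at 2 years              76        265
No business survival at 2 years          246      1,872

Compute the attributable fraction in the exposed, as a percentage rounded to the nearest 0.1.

47.5

Reading the table with exposure as columns: a = 76 (Access, case), b = 246 (Access, non-case), c = 265 (No access, case), d = 1872.
Risk in exposed = 76/322 = 0.23602; risk in unexposed = 265/2137 = 0.12401.
RR = 0.23602/0.12401 = 1.90334
AR% = (RR − 1)/RR × 100 = (1.90334 − 1)/1.90334 × 100 = 47.4608%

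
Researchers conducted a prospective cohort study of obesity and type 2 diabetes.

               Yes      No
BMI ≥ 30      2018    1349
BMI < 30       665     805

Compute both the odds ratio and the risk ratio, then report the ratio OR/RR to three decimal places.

1.367

Cells: a = 2018, b = 1349, c = 665, d = 805.
OR = (2018·805)/(1349·665) = 1624490/897085 = 1.81085
Risk in exposed = 2018/3367 = 0.59935; risk in unexposed = 665/1470 = 0.45238; RR = 1.32487
OR/RR = 1.81085 / 1.32487 = 1.36681
The outcome is not rare, so the OR lies further from 1 than the RR.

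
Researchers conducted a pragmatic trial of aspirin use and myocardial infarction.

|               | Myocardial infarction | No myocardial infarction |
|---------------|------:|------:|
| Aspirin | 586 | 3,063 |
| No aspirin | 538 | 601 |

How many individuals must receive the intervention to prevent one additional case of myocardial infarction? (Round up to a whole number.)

4

Risk in treated group = 586/3649 = 0.16059; risk in control = 538/1139 = 0.47234.
Absolute risk reduction = 0.47234 − 0.16059 = 0.31175
NNT = 1 / ARR = 1 / 0.31175 = 3.208 → round up → 4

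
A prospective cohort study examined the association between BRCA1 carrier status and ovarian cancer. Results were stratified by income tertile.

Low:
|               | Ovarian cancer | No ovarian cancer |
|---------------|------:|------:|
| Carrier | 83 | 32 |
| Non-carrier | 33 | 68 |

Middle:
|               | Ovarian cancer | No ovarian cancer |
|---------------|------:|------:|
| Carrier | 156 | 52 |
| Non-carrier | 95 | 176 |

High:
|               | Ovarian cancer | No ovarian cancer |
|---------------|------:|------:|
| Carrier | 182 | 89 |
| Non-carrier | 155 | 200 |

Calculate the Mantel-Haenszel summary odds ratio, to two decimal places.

3.80

OR_MH = Σ(aᵢdᵢ/nᵢ) / Σ(bᵢcᵢ/nᵢ), where nᵢ is the stratum total.
Stratum 1 (Low): n = 216; a·d/n = 83·68/216 = 26.1296; b·c/n = 32·33/216 = 4.8889
Stratum 2 (Middle): n = 479; a·d/n = 156·176/479 = 57.3194; b·c/n = 52·95/479 = 10.3132
Stratum 3 (High): n = 626; a·d/n = 182·200/626 = 58.1470; b·c/n = 89·155/626 = 22.0367
OR_MH = (26.1296 + 57.3194 + 58.1470) / (4.8889 + 10.3132 + 22.0367) = 141.5960 / 37.2388 = 3.80238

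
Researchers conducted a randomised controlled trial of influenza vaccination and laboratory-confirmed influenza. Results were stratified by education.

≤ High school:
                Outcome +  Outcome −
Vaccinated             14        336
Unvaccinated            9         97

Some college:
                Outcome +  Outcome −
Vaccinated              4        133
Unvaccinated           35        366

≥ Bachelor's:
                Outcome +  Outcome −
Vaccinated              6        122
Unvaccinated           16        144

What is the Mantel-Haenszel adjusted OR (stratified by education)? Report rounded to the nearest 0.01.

OR_MH = Σ(aᵢdᵢ/nᵢ) / Σ(bᵢcᵢ/nᵢ), where nᵢ is the stratum total.
Stratum 1 (≤ High school): n = 456; a·d/n = 14·97/456 = 2.9781; b·c/n = 336·9/456 = 6.6316
Stratum 2 (Some college): n = 538; a·d/n = 4·366/538 = 2.7212; b·c/n = 133·35/538 = 8.6524
Stratum 3 (≥ Bachelor's): n = 288; a·d/n = 6·144/288 = 3.0000; b·c/n = 122·16/288 = 6.7778
OR_MH = (2.9781 + 2.7212 + 3.0000) / (6.6316 + 8.6524 + 6.7778) = 8.6993 / 22.0618 = 0.39431

0.39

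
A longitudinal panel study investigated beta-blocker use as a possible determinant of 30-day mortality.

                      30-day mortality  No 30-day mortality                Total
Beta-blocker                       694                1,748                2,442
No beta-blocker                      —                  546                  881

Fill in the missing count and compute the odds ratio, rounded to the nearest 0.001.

0.647

The missing cell is in the unexposed row: 881 − 546 = 335.
So a = 694, b = 1748, c = 335, d = 546.
OR = (a·d)/(b·c) = (694 × 546) / (1748 × 335) = 378924 / 585580 = 0.64709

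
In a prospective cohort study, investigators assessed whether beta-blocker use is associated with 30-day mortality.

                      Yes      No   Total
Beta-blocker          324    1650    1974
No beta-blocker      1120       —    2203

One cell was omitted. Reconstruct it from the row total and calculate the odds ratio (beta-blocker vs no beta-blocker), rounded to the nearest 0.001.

The missing cell is in the unexposed row: 2203 − 1120 = 1083.
So a = 324, b = 1650, c = 1120, d = 1083.
OR = (a·d)/(b·c) = (324 × 1083) / (1650 × 1120) = 350892 / 1848000 = 0.18988

0.190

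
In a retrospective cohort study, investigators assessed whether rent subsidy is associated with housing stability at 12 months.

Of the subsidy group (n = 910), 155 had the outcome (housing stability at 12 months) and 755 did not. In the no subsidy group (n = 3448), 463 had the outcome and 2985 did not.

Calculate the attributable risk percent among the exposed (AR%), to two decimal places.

21.16

From the description: a = 155, b = 755, c = 463, d = 2985.
Risk in exposed = 155/910 = 0.17033; risk in unexposed = 463/3448 = 0.13428.
RR = 0.17033/0.13428 = 1.26846
AR% = (RR − 1)/RR × 100 = (1.26846 − 1)/1.26846 × 100 = 21.1642%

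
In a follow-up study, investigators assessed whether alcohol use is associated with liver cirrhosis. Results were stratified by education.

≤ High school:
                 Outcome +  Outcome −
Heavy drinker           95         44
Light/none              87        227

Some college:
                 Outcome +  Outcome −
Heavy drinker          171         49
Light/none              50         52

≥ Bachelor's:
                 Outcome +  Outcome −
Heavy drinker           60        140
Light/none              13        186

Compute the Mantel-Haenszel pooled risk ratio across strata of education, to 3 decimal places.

2.226

RR_MH = Σ(aᵢ·n₀ᵢ/nᵢ) / Σ(cᵢ·n₁ᵢ/nᵢ), with n₁ᵢ = aᵢ+bᵢ (exposed), n₀ᵢ = cᵢ+dᵢ (unexposed), nᵢ = n₁ᵢ+n₀ᵢ.
Stratum 1 (≤ High school): n₁ = 139, n₀ = 314, n = 453; a·n₀/n = 95·314/453 = 65.8499; c·n₁/n = 87·139/453 = 26.6954
Stratum 2 (Some college): n₁ = 220, n₀ = 102, n = 322; a·n₀/n = 171·102/322 = 54.1677; c·n₁/n = 50·220/322 = 34.1615
Stratum 3 (≥ Bachelor's): n₁ = 200, n₀ = 199, n = 399; a·n₀/n = 60·199/399 = 29.9248; c·n₁/n = 13·200/399 = 6.5163
RR_MH = (65.8499 + 54.1677 + 29.9248) / (26.6954 + 34.1615 + 6.5163) = 149.9424 / 67.3731 = 2.22555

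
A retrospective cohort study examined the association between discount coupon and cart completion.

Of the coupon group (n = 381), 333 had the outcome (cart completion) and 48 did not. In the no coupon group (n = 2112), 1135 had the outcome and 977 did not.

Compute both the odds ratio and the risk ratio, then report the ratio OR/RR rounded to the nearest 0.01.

3.67

From the description: a = 333, b = 48, c = 1135, d = 977.
OR = (333·977)/(48·1135) = 325341/54480 = 5.97175
Risk in exposed = 333/381 = 0.87402; risk in unexposed = 1135/2112 = 0.53741; RR = 1.62636
OR/RR = 5.97175 / 1.62636 = 3.67185
The outcome is not rare, so the OR lies further from 1 than the RR.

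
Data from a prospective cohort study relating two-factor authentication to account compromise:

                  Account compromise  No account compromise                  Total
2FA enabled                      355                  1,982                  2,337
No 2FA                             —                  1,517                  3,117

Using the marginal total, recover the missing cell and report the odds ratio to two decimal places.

The missing cell is in the unexposed row: 3117 − 1517 = 1600.
So a = 355, b = 1982, c = 1600, d = 1517.
OR = (a·d)/(b·c) = (355 × 1517) / (1982 × 1600) = 538535 / 3171200 = 0.16982

0.17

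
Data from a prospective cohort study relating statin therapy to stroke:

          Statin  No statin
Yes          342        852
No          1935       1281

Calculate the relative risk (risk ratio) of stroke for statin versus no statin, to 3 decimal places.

Reading the table with exposure as columns: a = 342 (Statin, case), b = 1935 (Statin, non-case), c = 852 (No statin, case), d = 1281.
Risk in exposed = 342/2277 = 0.15020; risk in unexposed = 852/2133 = 0.39944.
RR = 0.15020 / 0.39944 = 0.37602
The risk is 62% lower among the exposed than among the unexposed.

0.376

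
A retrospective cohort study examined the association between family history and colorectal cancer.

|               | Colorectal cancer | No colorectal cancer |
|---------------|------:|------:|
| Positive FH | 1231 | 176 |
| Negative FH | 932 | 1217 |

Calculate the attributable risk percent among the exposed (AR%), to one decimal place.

50.4

Cells: a = 1231, b = 176, c = 932, d = 1217.
Risk in exposed = 1231/1407 = 0.87491; risk in unexposed = 932/2149 = 0.43369.
RR = 0.87491/0.43369 = 2.01736
AR% = (RR − 1)/RR × 100 = (2.01736 − 1)/2.01736 × 100 = 50.4304%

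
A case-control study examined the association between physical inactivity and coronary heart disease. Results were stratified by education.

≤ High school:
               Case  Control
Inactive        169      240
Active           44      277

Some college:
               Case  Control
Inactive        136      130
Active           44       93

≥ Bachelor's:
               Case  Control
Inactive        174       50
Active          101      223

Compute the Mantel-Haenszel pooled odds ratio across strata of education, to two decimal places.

4.39

OR_MH = Σ(aᵢdᵢ/nᵢ) / Σ(bᵢcᵢ/nᵢ), where nᵢ is the stratum total.
Stratum 1 (≤ High school): n = 730; a·d/n = 169·277/730 = 64.1274; b·c/n = 240·44/730 = 14.4658
Stratum 2 (Some college): n = 403; a·d/n = 136·93/403 = 31.3846; b·c/n = 130·44/403 = 14.1935
Stratum 3 (≥ Bachelor's): n = 548; a·d/n = 174·223/548 = 70.8066; b·c/n = 50·101/548 = 9.2153
OR_MH = (64.1274 + 31.3846 + 70.8066) / (14.4658 + 14.1935 + 9.2153) = 166.3186 / 37.8746 = 4.39129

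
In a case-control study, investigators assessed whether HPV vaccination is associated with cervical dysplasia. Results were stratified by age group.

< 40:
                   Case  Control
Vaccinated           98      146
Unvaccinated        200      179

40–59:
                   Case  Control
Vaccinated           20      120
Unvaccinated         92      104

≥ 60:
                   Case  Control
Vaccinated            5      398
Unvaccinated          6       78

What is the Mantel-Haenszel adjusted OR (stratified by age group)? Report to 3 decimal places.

OR_MH = Σ(aᵢdᵢ/nᵢ) / Σ(bᵢcᵢ/nᵢ), where nᵢ is the stratum total.
Stratum 1 (< 40): n = 623; a·d/n = 98·179/623 = 28.1573; b·c/n = 146·200/623 = 46.8700
Stratum 2 (40–59): n = 336; a·d/n = 20·104/336 = 6.1905; b·c/n = 120·92/336 = 32.8571
Stratum 3 (≥ 60): n = 487; a·d/n = 5·78/487 = 0.8008; b·c/n = 398·6/487 = 4.9035
OR_MH = (28.1573 + 6.1905 + 0.8008) / (46.8700 + 32.8571 + 4.9035) = 35.1486 / 84.6306 = 0.41532

0.415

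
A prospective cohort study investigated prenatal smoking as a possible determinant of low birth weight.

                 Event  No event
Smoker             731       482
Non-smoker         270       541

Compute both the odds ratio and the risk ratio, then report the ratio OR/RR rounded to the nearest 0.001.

1.679

Cells: a = 731, b = 482, c = 270, d = 541.
OR = (731·541)/(482·270) = 395471/130140 = 3.03881
Risk in exposed = 731/1213 = 0.60264; risk in unexposed = 270/811 = 0.33292; RR = 1.81015
OR/RR = 3.03881 / 1.81015 = 1.67877
The outcome is not rare, so the OR lies further from 1 than the RR.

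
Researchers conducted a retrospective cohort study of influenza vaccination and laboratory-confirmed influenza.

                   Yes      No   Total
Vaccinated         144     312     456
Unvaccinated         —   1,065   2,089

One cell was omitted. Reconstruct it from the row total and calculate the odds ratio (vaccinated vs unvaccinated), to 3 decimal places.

The missing cell is in the unexposed row: 2089 − 1065 = 1024.
So a = 144, b = 312, c = 1024, d = 1065.
OR = (a·d)/(b·c) = (144 × 1065) / (312 × 1024) = 153360 / 319488 = 0.48002

0.480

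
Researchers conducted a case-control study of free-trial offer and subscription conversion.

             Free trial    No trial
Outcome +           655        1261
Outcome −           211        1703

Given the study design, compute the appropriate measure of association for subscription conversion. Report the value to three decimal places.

Reading the table with exposure as columns: a = 655 (Free trial, case), b = 211 (Free trial, non-case), c = 1261 (No trial, case), d = 1703.
This is a case-control study: participants were sampled on outcome status, so risks in the source population cannot be estimated directly — relative risk is not valid here. The odds ratio is the appropriate measure.
OR = (a·d)/(b·c) = (655 × 1703) / (211 × 1261) = 1115465 / 266071 = 4.19236

4.192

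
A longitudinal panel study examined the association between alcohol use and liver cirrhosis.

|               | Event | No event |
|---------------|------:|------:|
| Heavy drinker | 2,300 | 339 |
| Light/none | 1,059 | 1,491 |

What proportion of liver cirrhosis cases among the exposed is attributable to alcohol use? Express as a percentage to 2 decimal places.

Cells: a = 2300, b = 339, c = 1059, d = 1491.
Risk in exposed = 2300/2639 = 0.87154; risk in unexposed = 1059/2550 = 0.41529.
RR = 0.87154/0.41529 = 2.09861
AR% = (RR − 1)/RR × 100 = (2.09861 − 1)/2.09861 × 100 = 52.3495%

52.35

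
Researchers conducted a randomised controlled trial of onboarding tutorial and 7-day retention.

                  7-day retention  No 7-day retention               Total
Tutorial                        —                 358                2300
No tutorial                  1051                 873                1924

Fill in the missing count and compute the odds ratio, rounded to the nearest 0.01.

4.51

The missing cell is in the exposed row: 2300 − 358 = 1942.
So a = 1942, b = 358, c = 1051, d = 873.
OR = (a·d)/(b·c) = (1942 × 873) / (358 × 1051) = 1695366 / 376258 = 4.50586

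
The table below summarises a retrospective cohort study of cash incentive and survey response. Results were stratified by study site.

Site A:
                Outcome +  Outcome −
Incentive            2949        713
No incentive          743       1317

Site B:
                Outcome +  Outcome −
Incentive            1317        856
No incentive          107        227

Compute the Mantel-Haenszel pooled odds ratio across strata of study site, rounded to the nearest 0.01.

OR_MH = Σ(aᵢdᵢ/nᵢ) / Σ(bᵢcᵢ/nᵢ), where nᵢ is the stratum total.
Stratum 1 (Site A): n = 5722; a·d/n = 2949·1317/5722 = 678.7545; b·c/n = 713·743/5722 = 92.5828
Stratum 2 (Site B): n = 2507; a·d/n = 1317·227/2507 = 119.2497; b·c/n = 856·107/2507 = 36.5345
OR_MH = (678.7545 + 119.2497) / (92.5828 + 36.5345) = 798.0042 / 129.1173 = 6.18046

6.18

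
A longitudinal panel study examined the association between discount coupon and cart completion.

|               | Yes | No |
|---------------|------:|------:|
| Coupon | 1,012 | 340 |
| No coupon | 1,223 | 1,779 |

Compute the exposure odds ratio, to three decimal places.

Cells: a = 1012, b = 340, c = 1223, d = 1779.
OR = (a·d)/(b·c) = (1012 × 1779) / (340 × 1223) = 1800348 / 415820 = 4.32963
The odds of cart completion are about 4.33 times as high in the coupon group.

4.330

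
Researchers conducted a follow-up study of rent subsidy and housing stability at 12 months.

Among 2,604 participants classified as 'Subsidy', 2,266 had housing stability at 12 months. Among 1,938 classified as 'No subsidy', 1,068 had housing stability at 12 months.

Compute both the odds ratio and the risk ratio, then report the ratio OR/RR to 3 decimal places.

From the description: a = 2266, b = 338, c = 1068, d = 870.
OR = (2266·870)/(338·1068) = 1971420/360984 = 5.46124
Risk in exposed = 2266/2604 = 0.87020; risk in unexposed = 1068/1938 = 0.55108; RR = 1.57907
OR/RR = 5.46124 / 1.57907 = 3.45852
The outcome is not rare, so the OR lies further from 1 than the RR.

3.459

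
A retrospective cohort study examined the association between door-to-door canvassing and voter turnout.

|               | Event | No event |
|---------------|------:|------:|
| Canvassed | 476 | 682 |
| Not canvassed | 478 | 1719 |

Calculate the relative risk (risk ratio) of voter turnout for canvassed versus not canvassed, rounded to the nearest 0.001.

Cells: a = 476, b = 682, c = 478, d = 1719.
Risk in exposed = 476/1158 = 0.41105; risk in unexposed = 478/2197 = 0.21757.
RR = 0.41105 / 0.21757 = 1.88930
The risk among the exposed is 1.89 times that among the unexposed.

1.889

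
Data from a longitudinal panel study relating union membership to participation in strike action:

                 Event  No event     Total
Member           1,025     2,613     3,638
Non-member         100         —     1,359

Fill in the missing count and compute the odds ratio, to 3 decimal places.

4.939

The missing cell is in the unexposed row: 1359 − 100 = 1259.
So a = 1025, b = 2613, c = 100, d = 1259.
OR = (a·d)/(b·c) = (1025 × 1259) / (2613 × 100) = 1290475 / 261300 = 4.93867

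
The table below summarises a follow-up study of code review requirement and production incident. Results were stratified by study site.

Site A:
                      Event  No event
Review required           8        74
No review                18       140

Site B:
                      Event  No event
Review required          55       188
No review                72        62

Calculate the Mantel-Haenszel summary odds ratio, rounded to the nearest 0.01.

0.33

OR_MH = Σ(aᵢdᵢ/nᵢ) / Σ(bᵢcᵢ/nᵢ), where nᵢ is the stratum total.
Stratum 1 (Site A): n = 240; a·d/n = 8·140/240 = 4.6667; b·c/n = 74·18/240 = 5.5500
Stratum 2 (Site B): n = 377; a·d/n = 55·62/377 = 9.0451; b·c/n = 188·72/377 = 35.9045
OR_MH = (4.6667 + 9.0451) / (5.5500 + 35.9045) = 13.7118 / 41.4545 = 0.33077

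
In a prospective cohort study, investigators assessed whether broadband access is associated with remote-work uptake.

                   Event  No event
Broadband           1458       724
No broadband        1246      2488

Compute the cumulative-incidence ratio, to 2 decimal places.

Cells: a = 1458, b = 724, c = 1246, d = 2488.
Risk in exposed = 1458/2182 = 0.66819; risk in unexposed = 1246/3734 = 0.33369.
RR = 0.66819 / 0.33369 = 2.00244
The risk among the exposed is 2.00 times that among the unexposed.

2.00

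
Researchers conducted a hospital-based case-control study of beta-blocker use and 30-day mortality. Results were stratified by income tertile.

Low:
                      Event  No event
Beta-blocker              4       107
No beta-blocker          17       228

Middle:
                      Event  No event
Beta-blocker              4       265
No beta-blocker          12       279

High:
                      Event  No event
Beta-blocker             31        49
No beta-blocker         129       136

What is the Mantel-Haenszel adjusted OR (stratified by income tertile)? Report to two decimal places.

0.58

OR_MH = Σ(aᵢdᵢ/nᵢ) / Σ(bᵢcᵢ/nᵢ), where nᵢ is the stratum total.
Stratum 1 (Low): n = 356; a·d/n = 4·228/356 = 2.5618; b·c/n = 107·17/356 = 5.1096
Stratum 2 (Middle): n = 560; a·d/n = 4·279/560 = 1.9929; b·c/n = 265·12/560 = 5.6786
Stratum 3 (High): n = 345; a·d/n = 31·136/345 = 12.2203; b·c/n = 49·129/345 = 18.3217
OR_MH = (2.5618 + 1.9929 + 12.2203) / (5.1096 + 5.6786 + 18.3217) = 16.7749 / 29.1099 = 0.57626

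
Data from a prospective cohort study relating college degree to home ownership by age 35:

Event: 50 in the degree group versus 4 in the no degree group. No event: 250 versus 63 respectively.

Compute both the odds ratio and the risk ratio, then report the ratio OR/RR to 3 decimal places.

From the description: a = 50, b = 250, c = 4, d = 63.
OR = (50·63)/(250·4) = 3150/1000 = 3.15000
Risk in exposed = 50/300 = 0.16667; risk in unexposed = 4/67 = 0.05970; RR = 2.79167
OR/RR = 3.15000 / 2.79167 = 1.12836
The outcome is not rare, so the OR lies further from 1 than the RR.

1.128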